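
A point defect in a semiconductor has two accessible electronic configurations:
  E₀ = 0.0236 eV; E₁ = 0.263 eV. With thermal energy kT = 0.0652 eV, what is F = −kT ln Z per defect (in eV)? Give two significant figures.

0.022 eV

Eᵢ/kT = 0.3620, 4.034.
Z = Σ e^(−Eᵢ/kT) = e^(−0.3620) + e^(−4.034) = 0.6963 + 0.01770 = 0.7140.
F = −kT ln Z = −0.0652 × ln(0.7140) = −0.0652 × -0.3369 = 0.022 eV.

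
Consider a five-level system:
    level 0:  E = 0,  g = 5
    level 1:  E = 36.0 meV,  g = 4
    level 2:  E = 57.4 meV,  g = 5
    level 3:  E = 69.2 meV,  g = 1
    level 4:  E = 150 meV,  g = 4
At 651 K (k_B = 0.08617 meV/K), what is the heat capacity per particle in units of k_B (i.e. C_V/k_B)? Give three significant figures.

k_BT = 0.08617 × 651 K = 56.097 meV.
Eᵢ/kT = 0, 0.64175, 1.0232, 1.2336, 2.6739.
Z = Σ gᵢe^(−Eᵢ/kT) = 5·e^(−0) + 4·e^(−0.64175) + 5·e^(−1.0232) + 1·e^(−1.2336) + 4·e^(−2.6739) = 5.0000 + 2.1055 + 1.7972 + 0.29124 + 0.27593 = 9.4699.
⟨E⟩ = 25.396 meV, ⟨E²⟩ = 1716.3 meV².
C_V/k_B = (⟨E²⟩ − ⟨E⟩²)/(kT)² = (1716.3 − 644.96)/3146.9 = 0.340.

0.340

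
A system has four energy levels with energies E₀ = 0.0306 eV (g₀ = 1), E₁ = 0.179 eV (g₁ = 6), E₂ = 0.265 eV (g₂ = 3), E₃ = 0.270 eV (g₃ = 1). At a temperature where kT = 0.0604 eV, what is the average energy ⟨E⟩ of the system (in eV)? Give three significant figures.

Eᵢ/kT = 0.50662, 2.9636, 4.3874, 4.4702.
Z = Σ gᵢe^(−Eᵢ/kT) = 1·e^(−0.50662) + 6·e^(−2.9636) + 3·e^(−4.3874) + 1·e^(−4.4702) = 0.60253 + 0.30980 + 0.037299 + 0.011445 = 0.96107.
⟨E⟩ = Σ Eᵢ gᵢe^(−Eᵢ/kT) / Z = (0.0306·0.60253 + 0.179·0.30980 + 0.265·0.037299 + 0.270·0.011445) / 0.96107 = 0.0904 eV.

0.0904 eV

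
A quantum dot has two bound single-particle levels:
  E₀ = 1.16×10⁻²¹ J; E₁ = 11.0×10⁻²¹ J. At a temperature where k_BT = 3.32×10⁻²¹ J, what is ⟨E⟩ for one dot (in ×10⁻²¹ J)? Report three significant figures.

1.64 ×10⁻²¹ J

Eᵢ/kT = 0.34940, 3.3133.
Z = Σ e^(−Eᵢ/kT) = e^(−0.34940) + e^(−3.3133) = 0.70511 + 0.036396 = 0.74151.
⟨E⟩ = Σ Eᵢ e^(−Eᵢ/kT) / Z = (1.16·0.70511 + 11.0·0.036396) / 0.74151 = 1.64 ×10⁻²¹ J.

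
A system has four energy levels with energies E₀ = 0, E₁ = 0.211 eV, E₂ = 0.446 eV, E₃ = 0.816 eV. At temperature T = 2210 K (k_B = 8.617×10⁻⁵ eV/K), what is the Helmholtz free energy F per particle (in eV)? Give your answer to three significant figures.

-0.0695 eV

k_BT = 8.617×10⁻⁵ × 2210 K = 0.19044 eV.
Eᵢ/kT = 0, 1.1080, 2.3419, 4.2848.
Z = Σ e^(−Eᵢ/kT) = e^(−0) + e^(−1.1080) + e^(−2.3419) + e^(−4.2848) = 1.0000 + 0.33022 + 0.096145 + 0.013776 = 1.4401.
F = −kT ln Z = −0.19044 × ln(1.4401) = −0.19044 × 0.36471 = -0.0695 eV.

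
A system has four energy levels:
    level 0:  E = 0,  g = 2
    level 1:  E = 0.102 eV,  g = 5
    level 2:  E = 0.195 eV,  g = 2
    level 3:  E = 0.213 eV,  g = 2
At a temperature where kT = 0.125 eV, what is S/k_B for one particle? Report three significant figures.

Eᵢ/kT = 0, 0.81600, 1.5600, 1.7040.
Z = Σ gᵢe^(−Eᵢ/kT) = 2·e^(−0) + 5·e^(−0.81600) + 2·e^(−1.5600) + 2·e^(−1.7040) = 2.0000 + 2.2110 + 0.42027 + 0.36391 = 4.9952.
⟨E⟩ = Σ EᵢPᵢ = 0.077071 eV.
S/k_B = ln Z + ⟨E⟩/kT = ln(4.9952) + 0.077071/0.125 = 1.6085 + 0.61657 = 2.23.

2.23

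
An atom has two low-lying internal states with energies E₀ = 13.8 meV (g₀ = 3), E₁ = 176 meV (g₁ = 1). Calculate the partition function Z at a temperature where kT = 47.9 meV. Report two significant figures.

Z = 2.3

Eᵢ/kT = 0.2881, 3.674.
Z = Σ gᵢe^(−Eᵢ/kT) = 3·e^(−0.2881) + 1·e^(−3.674) = 2.249 + 0.02537 = 2.274.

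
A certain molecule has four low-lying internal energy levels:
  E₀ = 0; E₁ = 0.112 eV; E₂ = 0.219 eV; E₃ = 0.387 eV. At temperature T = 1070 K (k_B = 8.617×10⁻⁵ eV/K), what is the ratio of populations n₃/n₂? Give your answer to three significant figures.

k_BT = 8.617×10⁻⁵ × 1070 K = 0.092202 eV.
n₃/n₂ = exp[−(E₃−E₂)/kT] = exp(−(0.168 eV)/(0.092202 eV)) = exp(-1.8221) = 0.162.

0.162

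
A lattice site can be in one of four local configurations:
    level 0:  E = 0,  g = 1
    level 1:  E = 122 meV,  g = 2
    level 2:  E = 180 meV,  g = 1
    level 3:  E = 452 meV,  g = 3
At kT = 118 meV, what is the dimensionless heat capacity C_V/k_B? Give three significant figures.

Eᵢ/kT = 0, 1.0339, 1.5254, 3.8305.
Z = Σ gᵢe^(−Eᵢ/kT) = 1·e^(−0) + 2·e^(−1.0339) + 1·e^(−1.5254) + 3·e^(−3.8305) = 1.0000 + 0.71123 + 0.21753 + 0.065096 = 1.9939.
⟨E⟩ = 77.912 meV, ⟨E²⟩ = 15514 meV².
C_V/k_B = (⟨E²⟩ − ⟨E⟩²)/(kT)² = (15514 − 6070.3)/13924 = 0.678.

0.678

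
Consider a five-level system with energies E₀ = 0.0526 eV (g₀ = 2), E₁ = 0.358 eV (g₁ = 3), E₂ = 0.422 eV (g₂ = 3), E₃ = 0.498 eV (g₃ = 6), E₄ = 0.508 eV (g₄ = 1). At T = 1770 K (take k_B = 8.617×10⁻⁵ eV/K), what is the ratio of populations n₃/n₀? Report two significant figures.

0.16

k_BT = 8.617×10⁻⁵ × 1770 K = 0.1525 eV.
n₃/n₀ = (g₃/g₀) exp[−(E₃−E₀)/kT] = (6/2) × exp(−(0.4454 eV)/(0.1525 eV)) = (6/2) × exp(-2.921) = 0.16.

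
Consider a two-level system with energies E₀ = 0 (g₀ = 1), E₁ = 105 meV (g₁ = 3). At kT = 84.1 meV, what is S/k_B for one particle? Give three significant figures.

1.20

Eᵢ/kT = 0, 1.2485.
Z = Σ gᵢe^(−Eᵢ/kT) = 1·e^(−0) + 3·e^(−1.2485) = 1.0000 + 0.86080 = 1.8608.
⟨E⟩ = Σ EᵢPᵢ = 48.573 meV.
S/k_B = ln Z + ⟨E⟩/kT = ln(1.8608) + 48.573/84.1 = 0.62101 + 0.57756 = 1.20.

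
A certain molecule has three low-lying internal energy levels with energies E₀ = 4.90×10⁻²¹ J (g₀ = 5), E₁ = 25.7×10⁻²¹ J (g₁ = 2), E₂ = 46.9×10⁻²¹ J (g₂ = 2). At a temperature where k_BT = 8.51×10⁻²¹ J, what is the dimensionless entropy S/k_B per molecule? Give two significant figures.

1.7

Eᵢ/kT = 0.5758, 3.020, 5.511.
Z = Σ gᵢe^(−Eᵢ/kT) = 5·e^(−0.5758) + 2·e^(−3.020) + 2·e^(−5.511) = 2.811 + 0.09760 + 0.008084 = 2.917.
⟨E⟩ = Σ EᵢPᵢ = 5.712 ×10⁻²¹ J.
S/k_B = ln Z + ⟨E⟩/kT = ln(2.917) + 5.712/8.51 = 1.071 + 0.6712 = 1.7.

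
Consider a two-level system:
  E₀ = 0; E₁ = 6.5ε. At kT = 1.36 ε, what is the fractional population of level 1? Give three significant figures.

0.00833

Eᵢ/kT = 0, 4.7794.
Z = Σ e^(−Eᵢ/kT) = e^(−0) + e^(−4.7794) = 1.0000 + 0.0084010 = 1.0084.
P₁ = e^(−E₁/kT) / Z = 0.0084010/1.0084 = 0.00833.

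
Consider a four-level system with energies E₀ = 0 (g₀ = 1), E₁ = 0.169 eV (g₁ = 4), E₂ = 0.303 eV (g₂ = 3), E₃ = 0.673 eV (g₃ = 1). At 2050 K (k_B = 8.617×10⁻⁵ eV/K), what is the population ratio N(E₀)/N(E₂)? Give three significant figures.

k_BT = 8.617×10⁻⁵ × 2050 K = 0.17665 eV.
n₀/n₂ = (g₀/g₂) exp[−(E₀−E₂)/kT] = (1/3) × exp(−(-0.303 eV)/(0.17665 eV)) = (1/3) × exp(1.7153) = 1.85.

1.85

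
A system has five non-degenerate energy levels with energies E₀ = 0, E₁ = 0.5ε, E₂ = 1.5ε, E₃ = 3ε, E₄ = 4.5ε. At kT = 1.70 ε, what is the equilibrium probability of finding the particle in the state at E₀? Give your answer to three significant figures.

Eᵢ/kT = 0, 0.29412, 0.88235, 1.7647, 2.6471.
Z = Σ e^(−Eᵢ/kT) = e^(−0) + e^(−0.29412) + e^(−0.88235) + e^(−1.7647) + e^(−2.6471) = 1.0000 + 0.74519 + 0.41381 + 0.17124 + 0.070856 = 2.4011.
P₀ = e^(−E₀/kT) / Z = 1.0000/2.4011 = 0.416.

0.416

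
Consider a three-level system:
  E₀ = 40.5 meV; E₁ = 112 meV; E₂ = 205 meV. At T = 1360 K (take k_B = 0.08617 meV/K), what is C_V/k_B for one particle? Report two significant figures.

k_BT = 0.08617 × 1360 K = 117.2 meV.
Eᵢ/kT = 0.3456, 0.9556, 1.749.
Z = Σ e^(−Eᵢ/kT) = e^(−0.3456) + e^(−0.9556) + e^(−1.749) = 0.7078 + 0.3846 + 0.1739 = 1.266.
⟨E⟩ = 84.83 meV, ⟨E²⟩ = 10500 meV².
C_V/k_B = (⟨E²⟩ − ⟨E⟩²)/(kT)² = (10500 − 7196)/13740 = 0.24.

0.24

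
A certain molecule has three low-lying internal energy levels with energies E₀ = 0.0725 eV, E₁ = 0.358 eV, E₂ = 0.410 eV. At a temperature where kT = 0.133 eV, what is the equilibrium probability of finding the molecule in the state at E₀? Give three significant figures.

0.836

Eᵢ/kT = 0.54511, 2.6917, 3.0827.
Z = Σ e^(−Eᵢ/kT) = e^(−0.54511) + e^(−2.6917) + e^(−3.0827) = 0.57978 + 0.067766 + 0.045835 = 0.69338.
P₀ = e^(−E₀/kT) / Z = 0.57978/0.69338 = 0.836.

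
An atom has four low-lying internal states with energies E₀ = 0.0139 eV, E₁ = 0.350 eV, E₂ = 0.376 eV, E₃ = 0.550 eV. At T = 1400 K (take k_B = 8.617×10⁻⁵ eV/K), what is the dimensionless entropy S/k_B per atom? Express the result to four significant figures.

0.4484

k_BT = 8.617×10⁻⁵ × 1400 K = 0.120638 eV.
Eᵢ/kT = 0.115221, 2.90124, 3.11676, 4.55909.
Z = Σ e^(−Eᵢ/kT) = e^(−0.115221) + e^(−2.90124) + e^(−3.11676) + e^(−4.55909) = 0.891169 + 0.0549550 + 0.0443005 + 0.0104716 = 1.00090.
⟨E⟩ = Σ EᵢPᵢ = 0.0539893 eV.
S/k_B = ln Z + ⟨E⟩/kT = ln(1.00090) + 0.0539893/0.120638 = 0.000899595 + 0.447531 = 0.4484.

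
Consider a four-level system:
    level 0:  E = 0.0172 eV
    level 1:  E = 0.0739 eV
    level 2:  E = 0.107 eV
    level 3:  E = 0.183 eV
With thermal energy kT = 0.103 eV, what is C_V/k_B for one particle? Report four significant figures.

Eᵢ/kT = 0.166990, 0.717476, 1.03883, 1.77670.
Z = Σ e^(−Eᵢ/kT) = e^(−0.166990) + e^(−0.717476) + e^(−1.03883) + e^(−1.77670) = 0.846208 + 0.487982 + 0.353868 + 0.169196 = 1.85725.
⟨E⟩ = 0.0643120 eV, ⟨E²⟩ = 0.00680197 eV².
C_V/k_B = (⟨E²⟩ − ⟨E⟩²)/(kT)² = (0.00680197 − 0.00413603)/0.0106090 = 0.2513.

0.2513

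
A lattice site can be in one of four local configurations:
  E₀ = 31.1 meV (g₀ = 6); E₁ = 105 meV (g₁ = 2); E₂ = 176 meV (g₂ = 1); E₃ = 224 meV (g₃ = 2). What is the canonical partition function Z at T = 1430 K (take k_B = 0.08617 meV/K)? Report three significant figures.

Z = 6.08

k_BT = 0.08617 × 1430 K = 123.22 meV.
Eᵢ/kT = 0.25239, 0.85213, 1.4283, 1.8179.
Z = Σ gᵢe^(−Eᵢ/kT) = 6·e^(−0.25239) + 2·e^(−0.85213) + 1·e^(−1.4283) + 2·e^(−1.8179) = 4.6617 + 0.85301 + 0.23972 + 0.32473 = 6.0792.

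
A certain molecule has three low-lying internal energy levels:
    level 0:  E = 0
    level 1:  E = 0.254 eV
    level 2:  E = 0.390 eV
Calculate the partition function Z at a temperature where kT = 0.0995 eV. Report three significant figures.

Eᵢ/kT = 0, 2.5528, 3.9196.
Z = Σ e^(−Eᵢ/kT) = e^(−0) + e^(−2.5528) + e^(−3.9196) = 1.0000 + 0.077863 + 0.019849 = 1.0977.

Z = 1.10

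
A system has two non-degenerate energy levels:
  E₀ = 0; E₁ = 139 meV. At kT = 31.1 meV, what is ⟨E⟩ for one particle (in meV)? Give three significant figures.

Eᵢ/kT = 0, 4.4695.
Z = Σ e^(−Eᵢ/kT) = e^(−0) + e^(−4.4695) = 1.0000 + 0.011453 = 1.0115.
⟨E⟩ = Σ Eᵢ e^(−Eᵢ/kT) / Z = (0·1.0000 + 139·0.011453) / 1.0115 = 1.57 meV.

1.57 meV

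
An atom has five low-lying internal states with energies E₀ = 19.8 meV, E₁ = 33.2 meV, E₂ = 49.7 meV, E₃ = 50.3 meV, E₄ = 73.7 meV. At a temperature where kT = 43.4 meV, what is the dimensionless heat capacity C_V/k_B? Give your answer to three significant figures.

0.151

Eᵢ/kT = 0.45622, 0.76498, 1.1452, 1.1590, 1.6982.
Z = Σ e^(−Eᵢ/kT) = e^(−0.45622) + e^(−0.76498) + e^(−1.1452) + e^(−1.1590) + e^(−1.6982) = 0.63367 + 0.46534 + 0.31816 + 0.31380 + 0.18301 = 1.9140.
⟨E⟩ = 38.182 meV, ⟨E²⟩ = 1742.5 meV².
C_V/k_B = (⟨E²⟩ − ⟨E⟩²)/(kT)² = (1742.5 − 1457.9)/1883.6 = 0.151.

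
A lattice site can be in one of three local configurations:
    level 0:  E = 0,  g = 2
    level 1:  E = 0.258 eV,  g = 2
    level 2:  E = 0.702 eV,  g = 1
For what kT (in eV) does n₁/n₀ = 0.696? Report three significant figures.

0.712 eV

n₁/n₀ = (g₁/g₀) exp[−(E₁−E₀)/kT] = 0.696.
⇒ (E₁−E₀)/kT = ln((2/2)/0.696) = ln(1.4368) = 0.36242.
kT = 0.258 eV / 0.36242 = 0.712 eV.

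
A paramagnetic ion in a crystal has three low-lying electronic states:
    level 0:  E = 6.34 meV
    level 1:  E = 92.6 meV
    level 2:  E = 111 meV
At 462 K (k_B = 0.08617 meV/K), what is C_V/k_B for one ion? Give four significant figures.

k_BT = 0.08617 × 462 K = 39.8105 meV.
Eᵢ/kT = 0.159254, 2.32602, 2.78821.
Z = Σ e^(−Eᵢ/kT) = e^(−0.159254) + e^(−2.32602) + e^(−2.78821) = 0.852780 + 0.0976838 + 0.0615313 = 1.01200.
⟨E⟩ = 21.0298 meV, ⟨E²⟩ = 1610.69 meV².
C_V/k_B = (⟨E²⟩ − ⟨E⟩²)/(kT)² = (1610.69 − 442.252)/1584.88 = 0.7372.

0.7372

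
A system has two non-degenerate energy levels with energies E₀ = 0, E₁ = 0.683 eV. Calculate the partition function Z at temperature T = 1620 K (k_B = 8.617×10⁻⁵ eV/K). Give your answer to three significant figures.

Z = 1.01

k_BT = 8.617×10⁻⁵ × 1620 K = 0.13960 eV.
Eᵢ/kT = 0, 4.8926.
Z = Σ e^(−Eᵢ/kT) = e^(−0) + e^(−4.8926) = 1.0000 + 0.0075019 = 1.0075.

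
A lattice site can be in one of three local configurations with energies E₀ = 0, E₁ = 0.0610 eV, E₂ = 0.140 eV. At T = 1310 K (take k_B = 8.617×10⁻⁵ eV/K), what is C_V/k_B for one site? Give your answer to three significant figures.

k_BT = 8.617×10⁻⁵ × 1310 K = 0.11288 eV.
Eᵢ/kT = 0, 0.54040, 1.2403.
Z = Σ e^(−Eᵢ/kT) = e^(−0) + e^(−0.54040) + e^(−1.2403) = 1.0000 + 0.58252 + 0.28930 = 1.8718.
⟨E⟩ = 0.040622 eV, ⟨E²⟩ = 0.0041873 eV².
C_V/k_B = (⟨E²⟩ − ⟨E⟩²)/(kT)² = (0.0041873 − 0.0016501)/0.012742 = 0.199.

0.199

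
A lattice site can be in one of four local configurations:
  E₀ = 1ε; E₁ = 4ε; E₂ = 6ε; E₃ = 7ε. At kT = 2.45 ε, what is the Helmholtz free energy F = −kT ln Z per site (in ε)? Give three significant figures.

Eᵢ/kT = 0.40816, 1.6327, 2.4490, 2.8571.
Z = Σ e^(−Eᵢ/kT) = e^(−0.40816) + e^(−1.6327) + e^(−2.4490) + e^(−2.8571) = 0.66487 + 0.19540 + 0.086380 + 0.057435 = 1.0041.
F = −kT ln Z = −2.45 × ln(1.0041) = −2.45 × 0.0040916 = -0.0100 ε.

-0.0100 ε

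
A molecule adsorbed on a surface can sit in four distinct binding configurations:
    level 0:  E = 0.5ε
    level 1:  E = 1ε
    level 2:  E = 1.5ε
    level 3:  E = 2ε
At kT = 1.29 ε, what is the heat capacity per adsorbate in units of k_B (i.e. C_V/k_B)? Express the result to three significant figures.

0.166

Eᵢ/kT = 0.38760, 0.77519, 1.1628, 1.5504.
Z = Σ e^(−Eᵢ/kT) = e^(−0.38760) + e^(−0.77519) + e^(−1.1628) + e^(−1.5504) = 0.67868 + 0.46062 + 0.31261 + 0.21216 = 1.6641.
⟨E⟩ = 1.0175 ε, ⟨E²⟩ = 1.3114 ε².
C_V/k_B = (⟨E²⟩ − ⟨E⟩²)/(kT)² = (1.3114 − 1.0353)/1.6641 = 0.166.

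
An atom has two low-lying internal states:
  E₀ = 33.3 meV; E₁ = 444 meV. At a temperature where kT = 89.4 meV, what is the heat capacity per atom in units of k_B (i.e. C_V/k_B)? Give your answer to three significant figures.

Eᵢ/kT = 0.37248, 4.9664.
Z = Σ e^(−Eᵢ/kT) = e^(−0.37248) + e^(−4.9664) = 0.68902 + 0.0069682 = 0.69599.
⟨E⟩ = 37.412 meV, ⟨E²⟩ = 3071.5 meV².
C_V/k_B = (⟨E²⟩ − ⟨E⟩²)/(kT)² = (3071.5 − 1399.7)/7992.4 = 0.209.

0.209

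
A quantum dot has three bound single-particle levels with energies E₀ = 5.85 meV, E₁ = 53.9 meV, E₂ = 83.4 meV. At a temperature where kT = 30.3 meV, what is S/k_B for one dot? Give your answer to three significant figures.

Eᵢ/kT = 0.19307, 1.7789, 2.7525.
Z = Σ e^(−Eᵢ/kT) = e^(−0.19307) + e^(−1.7789) + e^(−2.7525) = 0.82442 + 0.16882 + 0.063768 = 1.0570.
⟨E⟩ = Σ EᵢPᵢ = 18.203 meV.
S/k_B = ln Z + ⟨E⟩/kT = ln(1.0570) + 18.203/30.3 = 0.055435 + 0.60076 = 0.656.

0.656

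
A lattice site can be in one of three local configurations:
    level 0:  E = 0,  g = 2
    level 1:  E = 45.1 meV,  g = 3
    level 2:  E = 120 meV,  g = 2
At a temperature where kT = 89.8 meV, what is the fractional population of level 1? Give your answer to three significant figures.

0.418

Eᵢ/kT = 0, 0.50223, 1.3363.
Z = Σ gᵢe^(−Eᵢ/kT) = 2·e^(−0) + 3·e^(−0.50223) + 2·e^(−1.3363) = 2.0000 + 1.8155 + 0.52563 = 4.3411.
P₁ = g₁ e^(−E₁/kT) / Z = 1.8155/4.3411 = 0.418.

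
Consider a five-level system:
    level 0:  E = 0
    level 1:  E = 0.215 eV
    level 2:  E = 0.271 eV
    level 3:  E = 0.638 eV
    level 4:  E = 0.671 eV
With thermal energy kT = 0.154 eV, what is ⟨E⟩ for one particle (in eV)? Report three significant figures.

Eᵢ/kT = 0, 1.3961, 1.7597, 4.1429, 4.3571.
Z = Σ e^(−Eᵢ/kT) = e^(−0) + e^(−1.3961) + e^(−1.7597) + e^(−4.1429) + e^(−4.3571) = 1.0000 + 0.24756 + 0.17210 + 0.015877 + 0.012815 = 1.4484.
⟨E⟩ = Σ Eᵢ e^(−Eᵢ/kT) / Z = (0·1.0000 + 0.215·0.24756 + 0.271·0.17210 + 0.638·0.015877 + 0.671·0.012815) / 1.4484 = 0.0819 eV.

0.0819 eV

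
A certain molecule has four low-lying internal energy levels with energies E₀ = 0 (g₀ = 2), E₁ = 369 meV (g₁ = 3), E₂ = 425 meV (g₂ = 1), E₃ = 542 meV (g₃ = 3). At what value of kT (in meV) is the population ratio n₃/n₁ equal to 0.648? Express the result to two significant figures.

400 meV

n₃/n₁ = (g₃/g₁) exp[−(E₃−E₁)/kT] = 0.648.
⇒ (E₃−E₁)/kT = ln((3/3)/0.648) = ln(1.543) = 0.4337.
kT = 173 meV / 0.4337 = 400 meV.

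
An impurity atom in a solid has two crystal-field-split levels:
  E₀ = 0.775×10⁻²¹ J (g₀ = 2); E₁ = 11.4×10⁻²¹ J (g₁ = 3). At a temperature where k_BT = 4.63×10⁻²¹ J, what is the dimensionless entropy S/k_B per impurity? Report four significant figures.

Eᵢ/kT = 0.167387, 2.46220.
Z = Σ gᵢe^(−Eᵢ/kT) = 2·e^(−0.167387) + 3·e^(−2.46220) = 1.69174 + 0.255742 = 1.94748.
⟨E⟩ = Σ EᵢPᵢ = 2.17027 ×10⁻²¹ J.
S/k_B = ln Z + ⟨E⟩/kT = ln(1.94748) + 2.17027/4.63 = 0.666536 + 0.468741 = 1.135.

1.135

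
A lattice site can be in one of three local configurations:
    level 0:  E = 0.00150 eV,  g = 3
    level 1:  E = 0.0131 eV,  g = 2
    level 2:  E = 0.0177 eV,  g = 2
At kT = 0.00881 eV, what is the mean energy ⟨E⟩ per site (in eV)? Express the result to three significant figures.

Eᵢ/kT = 0.17026, 1.4869, 2.0091.
Z = Σ gᵢe^(−Eᵢ/kT) = 3·e^(−0.17026) + 2·e^(−1.4869) + 2·e^(−2.0091) = 2.5303 + 0.45214 + 0.26822 = 3.2507.
⟨E⟩ = Σ Eᵢ gᵢe^(−Eᵢ/kT) / Z = (0.00150·2.5303 + 0.0131·0.45214 + 0.0177·0.26822) / 3.2507 = 0.00445 eV.

0.00445 eV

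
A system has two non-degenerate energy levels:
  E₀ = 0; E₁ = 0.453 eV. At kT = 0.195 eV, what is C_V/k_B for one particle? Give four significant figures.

0.4386

Eᵢ/kT = 0, 2.32308.
Z = Σ e^(−Eᵢ/kT) = e^(−0) + e^(−2.32308) = 1.00000 + 0.0979714 = 1.09797.
⟨E⟩ = 0.0404210 eV, ⟨E²⟩ = 0.0183107 eV².
C_V/k_B = (⟨E²⟩ − ⟨E⟩²)/(kT)² = (0.0183107 − 0.00163386)/0.0380250 = 0.4386.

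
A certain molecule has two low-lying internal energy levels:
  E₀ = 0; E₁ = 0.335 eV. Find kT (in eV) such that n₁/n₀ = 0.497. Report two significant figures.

n₁/n₀ = exp[−(E₁−E₀)/kT] = 0.497.
⇒ (E₁−E₀)/kT = ln(1/0.497) = ln(2.012) = 0.6991.
kT = 0.335 eV / 0.6991 = 0.48 eV.

0.48 eV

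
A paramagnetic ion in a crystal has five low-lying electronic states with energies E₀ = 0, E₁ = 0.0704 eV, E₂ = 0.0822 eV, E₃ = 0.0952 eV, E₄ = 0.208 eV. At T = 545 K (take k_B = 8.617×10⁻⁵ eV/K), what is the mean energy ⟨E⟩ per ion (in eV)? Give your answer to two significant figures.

k_BT = 8.617×10⁻⁵ × 545 K = 0.04696 eV.
Eᵢ/kT = 0, 1.499, 1.750, 2.027, 4.429.
Z = Σ e^(−Eᵢ/kT) = e^(−0) + e^(−1.499) + e^(−1.750) + e^(−2.027) + e^(−4.429) = 1.000 + 0.2234 + 0.1738 + 0.1317 + 0.01193 = 1.541.
⟨E⟩ = Σ Eᵢ e^(−Eᵢ/kT) / Z = (0·1.000 + 0.0704·0.2234 + 0.0822·0.1738 + 0.0952·0.1317 + 0.208·0.01193) / 1.541 = 0.029 eV.

0.029 eV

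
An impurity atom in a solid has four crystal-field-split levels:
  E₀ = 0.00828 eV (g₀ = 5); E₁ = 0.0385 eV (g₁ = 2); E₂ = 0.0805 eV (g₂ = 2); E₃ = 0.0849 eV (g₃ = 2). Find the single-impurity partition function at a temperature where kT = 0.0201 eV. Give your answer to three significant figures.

Eᵢ/kT = 0.41194, 1.9154, 4.0050, 4.2239.
Z = Σ gᵢe^(−Eᵢ/kT) = 5·e^(−0.41194) + 2·e^(−1.9154) + 2·e^(−4.0050) + 2·e^(−4.2239) = 3.3118 + 0.29457 + 0.036449 + 0.029283 = 3.6721.

Z = 3.67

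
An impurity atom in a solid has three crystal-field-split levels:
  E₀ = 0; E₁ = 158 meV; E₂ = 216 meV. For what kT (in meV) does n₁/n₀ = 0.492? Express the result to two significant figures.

220 meV

n₁/n₀ = exp[−(E₁−E₀)/kT] = 0.492.
⇒ (E₁−E₀)/kT = ln(1/0.492) = ln(2.033) = 0.7095.
kT = 158 meV / 0.7095 = 220 meV.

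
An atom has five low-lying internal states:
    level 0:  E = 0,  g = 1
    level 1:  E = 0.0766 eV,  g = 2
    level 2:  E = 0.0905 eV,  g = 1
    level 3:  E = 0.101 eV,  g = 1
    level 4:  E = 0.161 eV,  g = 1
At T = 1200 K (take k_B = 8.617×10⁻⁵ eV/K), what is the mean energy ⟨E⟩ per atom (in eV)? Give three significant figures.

0.0618 eV

k_BT = 8.617×10⁻⁵ × 1200 K = 0.10340 eV.
Eᵢ/kT = 0, 0.74081, 0.87524, 0.97679, 1.5571.
Z = Σ gᵢe^(−Eᵢ/kT) = 1·e^(−0) + 2·e^(−0.74081) + 1·e^(−0.87524) + 1·e^(−0.97679) + 1·e^(−1.5571) = 1.0000 + 0.95346 + 0.41676 + 0.37652 + 0.21075 = 2.9575.
⟨E⟩ = Σ Eᵢ gᵢe^(−Eᵢ/kT) / Z = (0·1.0000 + 0.0766·0.95346 + 0.0905·0.41676 + 0.101·0.37652 + 0.161·0.21075) / 2.9575 = 0.0618 eV.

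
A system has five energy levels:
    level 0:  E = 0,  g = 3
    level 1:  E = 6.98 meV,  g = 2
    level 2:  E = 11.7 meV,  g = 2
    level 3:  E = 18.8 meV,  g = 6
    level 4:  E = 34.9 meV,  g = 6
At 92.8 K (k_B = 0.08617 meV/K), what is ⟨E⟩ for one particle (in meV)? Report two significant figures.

k_BT = 0.08617 × 92.8 K = 7.997 meV.
Eᵢ/kT = 0, 0.8728, 1.463, 2.351, 4.364.
Z = Σ gᵢe^(−Eᵢ/kT) = 3·e^(−0) + 2·e^(−0.8728) + 2·e^(−1.463) + 6·e^(−2.351) + 6·e^(−4.364) = 3.000 + 0.8356 + 0.4631 + 0.5716 + 0.07636 = 4.947.
⟨E⟩ = Σ Eᵢ gᵢe^(−Eᵢ/kT) / Z = (0·3.000 + 6.98·0.8356 + 11.7·0.4631 + 18.8·0.5716 + 34.9·0.07636) / 4.947 = 5.0 meV.

5.0 meV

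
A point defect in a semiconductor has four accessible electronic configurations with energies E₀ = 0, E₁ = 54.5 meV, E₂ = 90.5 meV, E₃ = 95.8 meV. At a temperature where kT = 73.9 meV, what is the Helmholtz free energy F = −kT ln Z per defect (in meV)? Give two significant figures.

-53 meV

Eᵢ/kT = 0, 0.7375, 1.225, 1.296.
Z = Σ e^(−Eᵢ/kT) = e^(−0) + e^(−0.7375) + e^(−1.225) + e^(−1.296) = 1.000 + 0.4783 + 0.2938 + 0.2736 = 2.046.
F = −kT ln Z = −73.9 × ln(2.046) = −73.9 × 0.7159 = -53 meV.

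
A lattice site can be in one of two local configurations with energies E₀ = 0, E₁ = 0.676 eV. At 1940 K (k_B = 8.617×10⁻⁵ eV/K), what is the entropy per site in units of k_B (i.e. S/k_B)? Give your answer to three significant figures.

k_BT = 8.617×10⁻⁵ × 1940 K = 0.16717 eV.
Eᵢ/kT = 0, 4.0438.
Z = Σ e^(−Eᵢ/kT) = e^(−0) + e^(−4.0438) = 1.0000 + 0.017531 = 1.0175.
⟨E⟩ = Σ EᵢPᵢ = 0.011647 eV.
S/k_B = ln Z + ⟨E⟩/kT = ln(1.0175) + 0.011647/0.16717 = 0.017349 + 0.069672 = 0.0870.

0.0870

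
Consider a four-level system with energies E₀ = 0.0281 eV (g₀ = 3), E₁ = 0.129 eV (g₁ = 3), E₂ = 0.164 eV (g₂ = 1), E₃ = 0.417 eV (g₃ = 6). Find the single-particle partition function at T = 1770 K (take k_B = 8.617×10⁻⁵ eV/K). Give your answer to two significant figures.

k_BT = 8.617×10⁻⁵ × 1770 K = 0.1525 eV.
Eᵢ/kT = 0.1843, 0.8459, 1.075, 2.734.
Z = Σ gᵢe^(−Eᵢ/kT) = 3·e^(−0.1843) + 3·e^(−0.8459) + 1·e^(−1.075) + 6·e^(−2.734) = 2.495 + 1.288 + 0.3413 + 0.3898 = 4.514.

Z = 4.5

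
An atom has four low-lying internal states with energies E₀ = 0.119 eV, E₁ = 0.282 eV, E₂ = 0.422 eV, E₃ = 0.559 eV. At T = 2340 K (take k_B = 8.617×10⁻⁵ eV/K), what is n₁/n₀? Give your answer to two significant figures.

k_BT = 8.617×10⁻⁵ × 2340 K = 0.2016 eV.
n₁/n₀ = exp[−(E₁−E₀)/kT] = exp(−(0.163 eV)/(0.2016 eV)) = exp(-0.8085) = 0.45.

0.45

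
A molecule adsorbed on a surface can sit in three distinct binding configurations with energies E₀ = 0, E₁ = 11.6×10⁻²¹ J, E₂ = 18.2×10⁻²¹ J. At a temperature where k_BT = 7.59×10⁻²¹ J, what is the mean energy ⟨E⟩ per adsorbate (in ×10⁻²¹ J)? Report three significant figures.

3.19 ×10⁻²¹ J

Eᵢ/kT = 0, 1.5283, 2.3979.
Z = Σ e^(−Eᵢ/kT) = e^(−0) + e^(−1.5283) + e^(−2.3979) = 1.0000 + 0.21690 + 0.090909 = 1.3078.
⟨E⟩ = Σ Eᵢ e^(−Eᵢ/kT) / Z = (0·1.0000 + 11.6·0.21690 + 18.2·0.090909) / 1.3078 = 3.19 ×10⁻²¹ J.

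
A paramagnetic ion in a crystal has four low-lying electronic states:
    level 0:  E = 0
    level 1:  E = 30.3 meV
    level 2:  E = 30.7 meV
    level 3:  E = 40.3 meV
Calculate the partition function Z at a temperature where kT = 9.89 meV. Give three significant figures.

Z = 1.11

Eᵢ/kT = 0, 3.0637, 3.1041, 4.0748.
Z = Σ e^(−Eᵢ/kT) = e^(−0) + e^(−3.0637) + e^(−3.1041) + e^(−4.0748) = 1.0000 + 0.046715 + 0.044865 + 0.016996 = 1.1086.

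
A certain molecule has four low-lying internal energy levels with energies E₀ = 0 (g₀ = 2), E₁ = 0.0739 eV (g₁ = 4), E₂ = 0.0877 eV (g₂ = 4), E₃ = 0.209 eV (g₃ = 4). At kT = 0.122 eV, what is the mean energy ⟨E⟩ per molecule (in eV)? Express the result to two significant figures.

0.070 eV

Eᵢ/kT = 0, 0.6057, 0.7189, 1.713.
Z = Σ gᵢe^(−Eᵢ/kT) = 2·e^(−0) + 4·e^(−0.6057) + 4·e^(−0.7189) + 4·e^(−1.713) = 2.000 + 2.183 + 1.949 + 0.7213 = 6.853.
⟨E⟩ = Σ Eᵢ gᵢe^(−Eᵢ/kT) / Z = (0·2.000 + 0.0739·2.183 + 0.0877·1.949 + 0.209·0.7213) / 6.853 = 0.070 eV.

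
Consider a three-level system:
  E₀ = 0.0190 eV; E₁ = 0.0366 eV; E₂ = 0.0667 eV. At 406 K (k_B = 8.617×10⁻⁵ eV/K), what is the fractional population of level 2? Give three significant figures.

k_BT = 8.617×10⁻⁵ × 406 K = 0.034985 eV.
Eᵢ/kT = 0.54309, 1.0462, 1.9065.
Z = Σ e^(−Eᵢ/kT) = e^(−0.54309) + e^(−1.0462) + e^(−1.9065) = 0.58095 + 0.35127 + 0.14860 = 1.0808.
P₂ = e^(−E₂/kT) / Z = 0.14860/1.0808 = 0.137.

0.137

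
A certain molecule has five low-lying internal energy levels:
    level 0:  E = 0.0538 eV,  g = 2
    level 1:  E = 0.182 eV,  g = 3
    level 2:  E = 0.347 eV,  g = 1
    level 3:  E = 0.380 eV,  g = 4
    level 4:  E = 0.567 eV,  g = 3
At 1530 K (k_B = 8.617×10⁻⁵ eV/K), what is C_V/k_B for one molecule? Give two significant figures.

k_BT = 8.617×10⁻⁵ × 1530 K = 0.1318 eV.
Eᵢ/kT = 0.4082, 1.381, 2.633, 2.883, 4.302.
Z = Σ gᵢe^(−Eᵢ/kT) = 2·e^(−0.4082) + 3·e^(−1.381) + 1·e^(−2.633) + 4·e^(−2.883) + 3·e^(−4.302) = 1.330 + 0.7540 + 0.07186 + 0.2239 + 0.04062 = 2.420.
⟨E⟩ = 0.1413 eV, ⟨E²⟩ = 0.03424 eV².
C_V/k_B = (⟨E²⟩ − ⟨E⟩²)/(kT)² = (0.03424 − 0.01997)/0.01737 = 0.82.

0.82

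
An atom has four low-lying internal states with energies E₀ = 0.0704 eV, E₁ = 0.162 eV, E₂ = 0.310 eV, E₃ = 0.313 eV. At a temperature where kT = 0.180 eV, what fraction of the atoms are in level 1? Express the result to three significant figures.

Eᵢ/kT = 0.39111, 0.90000, 1.7222, 1.7389.
Z = Σ e^(−Eᵢ/kT) = e^(−0.39111) + e^(−0.90000) + e^(−1.7222) + e^(−1.7389) = 0.67631 + 0.40657 + 0.17867 + 0.17571 = 1.4373.
P₁ = e^(−E₁/kT) / Z = 0.40657/1.4373 = 0.283.

0.283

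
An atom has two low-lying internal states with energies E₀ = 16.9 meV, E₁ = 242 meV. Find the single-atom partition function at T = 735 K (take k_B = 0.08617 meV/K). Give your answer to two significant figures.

Z = 0.79

k_BT = 0.08617 × 735 K = 63.33 meV.
Eᵢ/kT = 0.2669, 3.821.
Z = Σ e^(−Eᵢ/kT) = e^(−0.2669) + e^(−3.821) = 0.7657 + 0.02191 = 0.7876.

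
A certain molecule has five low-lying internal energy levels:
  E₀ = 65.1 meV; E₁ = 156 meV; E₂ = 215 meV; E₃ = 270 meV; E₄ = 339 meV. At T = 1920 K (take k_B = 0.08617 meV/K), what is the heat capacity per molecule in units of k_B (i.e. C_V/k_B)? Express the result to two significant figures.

0.29

k_BT = 0.08617 × 1920 K = 165.4 meV.
Eᵢ/kT = 0.3936, 0.9432, 1.300, 1.632, 2.050.
Z = Σ e^(−Eᵢ/kT) = e^(−0.3936) + e^(−0.9432) + e^(−1.300) + e^(−1.632) + e^(−2.050) = 0.6746 + 0.3894 + 0.2725 + 0.1955 + 0.1287 = 1.661.
⟨E⟩ = 156.3 meV, ⟨E²⟩ = 32490 meV².
C_V/k_B = (⟨E²⟩ − ⟨E⟩²)/(kT)² = (32490 − 24430)/27360 = 0.29.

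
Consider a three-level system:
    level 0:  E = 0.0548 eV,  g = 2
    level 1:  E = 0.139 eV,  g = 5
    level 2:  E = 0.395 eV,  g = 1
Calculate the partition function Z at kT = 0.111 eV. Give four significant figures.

Eᵢ/kT = 0.493694, 1.25225, 3.55856.
Z = Σ gᵢe^(−Eᵢ/kT) = 2·e^(−0.493694) + 5·e^(−1.25225) + 1·e^(−3.55856) = 1.22074 + 1.42930 + 0.0284798 = 2.67852.

Z = 2.679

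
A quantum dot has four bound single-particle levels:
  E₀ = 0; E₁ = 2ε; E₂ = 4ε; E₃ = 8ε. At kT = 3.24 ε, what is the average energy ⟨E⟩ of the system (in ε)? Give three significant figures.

1.52 ε

Eᵢ/kT = 0, 0.61728, 1.2346, 2.4691.
Z = Σ e^(−Eᵢ/kT) = e^(−0) + e^(−0.61728) + e^(−1.2346) + e^(−2.4691) = 1.0000 + 0.53941 + 0.29095 + 0.084661 = 1.9150.
⟨E⟩ = Σ Eᵢ e^(−Eᵢ/kT) / Z = (0·1.0000 + 2·0.53941 + 4·0.29095 + 8·0.084661) / 1.9150 = 1.52 ε.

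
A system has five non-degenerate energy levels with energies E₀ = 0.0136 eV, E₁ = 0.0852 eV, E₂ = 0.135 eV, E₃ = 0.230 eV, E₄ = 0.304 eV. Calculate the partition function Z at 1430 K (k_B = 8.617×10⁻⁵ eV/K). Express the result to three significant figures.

k_BT = 8.617×10⁻⁵ × 1430 K = 0.12322 eV.
Eᵢ/kT = 0.11037, 0.69145, 1.0956, 1.8666, 2.4671.
Z = Σ e^(−Eᵢ/kT) = e^(−0.11037) + e^(−0.69145) + e^(−1.0956) + e^(−1.8666) + e^(−2.4671) = 0.89550 + 0.50085 + 0.33434 + 0.15465 + 0.084831 = 1.9702.

Z = 1.97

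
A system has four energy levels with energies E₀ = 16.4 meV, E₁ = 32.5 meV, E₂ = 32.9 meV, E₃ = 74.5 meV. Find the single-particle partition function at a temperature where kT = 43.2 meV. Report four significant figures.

Z = 1.801

Eᵢ/kT = 0.379630, 0.752315, 0.761574, 1.72454.
Z = Σ e^(−Eᵢ/kT) = e^(−0.379630) + e^(−0.752315) + e^(−0.761574) + e^(−1.72454) = 0.684114 + 0.471274 + 0.466931 + 0.178255 = 1.80057.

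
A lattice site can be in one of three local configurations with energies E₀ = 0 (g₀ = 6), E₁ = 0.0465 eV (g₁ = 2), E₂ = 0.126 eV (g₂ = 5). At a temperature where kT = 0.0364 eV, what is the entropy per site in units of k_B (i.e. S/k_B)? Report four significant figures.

2.091

Eᵢ/kT = 0, 1.27747, 3.46154.
Z = Σ gᵢe^(−Eᵢ/kT) = 6·e^(−0) + 2·e^(−1.27747) + 5·e^(−3.46154) = 6.00000 + 0.557483 + 0.156907 = 6.71439.
⟨E⟩ = Σ EᵢPᵢ = 0.00680527 eV.
S/k_B = ln Z + ⟨E⟩/kT = ln(6.71439) + 0.00680527/0.0364 = 1.90425 + 0.186958 = 2.091.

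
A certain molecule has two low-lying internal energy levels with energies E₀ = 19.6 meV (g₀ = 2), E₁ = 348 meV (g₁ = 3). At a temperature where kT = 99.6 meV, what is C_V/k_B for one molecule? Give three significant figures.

Eᵢ/kT = 0.19679, 3.4940.
Z = Σ gᵢe^(−Eᵢ/kT) = 2·e^(−0.19679) + 3·e^(−3.4940) = 1.6427 + 0.091137 = 1.7338.
⟨E⟩ = 36.863 meV, ⟨E²⟩ = 6729.8 meV².
C_V/k_B = (⟨E²⟩ − ⟨E⟩²)/(kT)² = (6729.8 − 1358.9)/9920.2 = 0.541.

0.541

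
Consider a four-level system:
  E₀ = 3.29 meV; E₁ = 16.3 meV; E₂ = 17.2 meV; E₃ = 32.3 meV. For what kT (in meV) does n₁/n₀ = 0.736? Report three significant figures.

n₁/n₀ = exp[−(E₁−E₀)/kT] = 0.736.
⇒ (E₁−E₀)/kT = ln(1/0.736) = ln(1.3587) = 0.30653.
kT = 13.01 meV / 0.30653 = 42.4 meV.

42.4 meV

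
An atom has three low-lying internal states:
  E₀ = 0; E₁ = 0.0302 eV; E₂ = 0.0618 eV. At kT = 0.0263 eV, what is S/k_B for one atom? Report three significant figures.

0.762

Eᵢ/kT = 0, 1.1483, 2.3498.
Z = Σ e^(−Eᵢ/kT) = e^(−0) + e^(−1.1483) + e^(−2.3498) = 1.0000 + 0.31718 + 0.095388 = 1.4126.
⟨E⟩ = Σ EᵢPᵢ = 0.010954 eV.
S/k_B = ln Z + ⟨E⟩/kT = ln(1.4126) + 0.010954/0.0263 = 0.34543 + 0.41650 = 0.762.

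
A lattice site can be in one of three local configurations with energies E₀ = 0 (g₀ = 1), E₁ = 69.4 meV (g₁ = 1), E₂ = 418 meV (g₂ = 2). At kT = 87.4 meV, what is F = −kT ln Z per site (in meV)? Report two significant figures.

Eᵢ/kT = 0, 0.7941, 4.783.
Z = Σ gᵢe^(−Eᵢ/kT) = 1·e^(−0) + 1·e^(−0.7941) + 2·e^(−4.783) = 1.000 + 0.4520 + 0.01674 = 1.469.
F = −kT ln Z = −87.4 × ln(1.469) = −87.4 × 0.3846 = -34 meV.

-34 meV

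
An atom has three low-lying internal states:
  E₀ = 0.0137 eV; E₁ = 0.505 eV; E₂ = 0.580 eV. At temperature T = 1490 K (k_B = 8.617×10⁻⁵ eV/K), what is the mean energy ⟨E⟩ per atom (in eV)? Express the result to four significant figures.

0.03070 eV

k_BT = 8.617×10⁻⁵ × 1490 K = 0.128393 eV.
Eᵢ/kT = 0.106704, 3.93324, 4.51738.
Z = Σ e^(−Eᵢ/kT) = e^(−0.106704) + e^(−3.93324) + e^(−4.51738) = 0.898792 + 0.0195801 + 0.0109176 = 0.929290.
⟨E⟩ = Σ Eᵢ e^(−Eᵢ/kT) / Z = (0.0137·0.898792 + 0.505·0.0195801 + 0.580·0.0109176) / 0.929290 = 0.03070 eV.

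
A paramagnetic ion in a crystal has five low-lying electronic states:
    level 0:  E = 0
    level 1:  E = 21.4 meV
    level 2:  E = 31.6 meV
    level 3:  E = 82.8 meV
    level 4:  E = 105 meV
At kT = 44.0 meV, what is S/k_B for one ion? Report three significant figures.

1.35

Eᵢ/kT = 0, 0.48636, 0.71818, 1.8818, 2.3864.
Z = Σ e^(−Eᵢ/kT) = e^(−0) + e^(−0.48636) + e^(−0.71818) + e^(−1.8818) + e^(−2.3864) = 1.0000 + 0.61486 + 0.48764 + 0.15232 + 0.091960 = 2.3468.
⟨E⟩ = Σ EᵢPᵢ = 21.662 meV.
S/k_B = ln Z + ⟨E⟩/kT = ln(2.3468) + 21.662/44.0 = 0.85305 + 0.49232 = 1.35.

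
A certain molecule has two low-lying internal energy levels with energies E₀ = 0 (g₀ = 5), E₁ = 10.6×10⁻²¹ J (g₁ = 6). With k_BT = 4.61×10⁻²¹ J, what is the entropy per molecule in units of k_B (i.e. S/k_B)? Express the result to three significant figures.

Eᵢ/kT = 0, 2.2993.
Z = Σ gᵢe^(−Eᵢ/kT) = 5·e^(−0) + 6·e^(−2.2993) = 5.0000 + 0.60197 = 5.6020.
⟨E⟩ = Σ EᵢPᵢ = 1.1390 ×10⁻²¹ J.
S/k_B = ln Z + ⟨E⟩/kT = ln(5.6020) + 1.1390/4.61 = 1.7231 + 0.24707 = 1.97.

1.97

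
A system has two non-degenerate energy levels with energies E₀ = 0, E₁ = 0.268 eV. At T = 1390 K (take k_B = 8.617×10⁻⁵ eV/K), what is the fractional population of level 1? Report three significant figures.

0.0964

k_BT = 8.617×10⁻⁵ × 1390 K = 0.11978 eV.
Eᵢ/kT = 0, 2.2374.
Z = Σ e^(−Eᵢ/kT) = e^(−0) + e^(−2.2374) = 1.0000 + 0.10674 = 1.1067.
P₁ = e^(−E₁/kT) / Z = 0.10674/1.1067 = 0.0964.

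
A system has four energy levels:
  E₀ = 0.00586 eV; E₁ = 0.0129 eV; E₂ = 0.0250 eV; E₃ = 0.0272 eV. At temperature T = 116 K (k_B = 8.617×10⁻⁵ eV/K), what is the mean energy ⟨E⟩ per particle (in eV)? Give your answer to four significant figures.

0.01087 eV

k_BT = 8.617×10⁻⁵ × 116 K = 0.00999572 eV.
Eᵢ/kT = 0.586251, 1.29055, 2.50107, 2.72116.
Z = Σ e^(−Eᵢ/kT) = e^(−0.586251) + e^(−1.29055) + e^(−2.50107) + e^(−2.72116) = 0.556409 + 0.275119 + 0.0819972 + 0.0657984 = 0.979324.
⟨E⟩ = Σ Eᵢ e^(−Eᵢ/kT) / Z = (0.00586·0.556409 + 0.0129·0.275119 + 0.0250·0.0819972 + 0.0272·0.0657984) / 0.979324 = 0.01087 eV.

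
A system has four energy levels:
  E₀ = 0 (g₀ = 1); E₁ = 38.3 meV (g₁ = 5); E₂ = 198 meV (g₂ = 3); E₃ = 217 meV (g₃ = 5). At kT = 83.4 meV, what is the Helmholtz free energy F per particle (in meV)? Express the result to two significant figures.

Eᵢ/kT = 0, 0.4592, 2.374, 2.602.
Z = Σ gᵢe^(−Eᵢ/kT) = 1·e^(−0) + 5·e^(−0.4592) + 3·e^(−2.374) + 5·e^(−2.602) = 1.000 + 3.159 + 0.2793 + 0.3706 = 4.809.
F = −kT ln Z = −83.4 × ln(4.809) = −83.4 × 1.570 = -130 meV.

-130 meV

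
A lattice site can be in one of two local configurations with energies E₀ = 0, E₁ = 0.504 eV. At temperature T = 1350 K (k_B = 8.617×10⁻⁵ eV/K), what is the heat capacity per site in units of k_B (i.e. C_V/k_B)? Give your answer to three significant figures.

k_BT = 8.617×10⁻⁵ × 1350 K = 0.11633 eV.
Eᵢ/kT = 0, 4.3325.
Z = Σ e^(−Eᵢ/kT) = e^(−0) + e^(−4.3325) = 1.0000 + 0.013135 = 1.0131.
⟨E⟩ = 0.0065344 eV, ⟨E²⟩ = 0.0032934 eV².
C_V/k_B = (⟨E²⟩ − ⟨E⟩²)/(kT)² = (0.0032934 − 0.000042698)/0.013533 = 0.240.

0.240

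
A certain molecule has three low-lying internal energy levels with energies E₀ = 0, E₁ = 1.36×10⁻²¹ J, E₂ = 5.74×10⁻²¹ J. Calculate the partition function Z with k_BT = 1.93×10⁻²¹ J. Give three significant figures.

Eᵢ/kT = 0, 0.70466, 2.9741.
Z = Σ e^(−Eᵢ/kT) = e^(−0) + e^(−0.70466) + e^(−2.9741) = 1.0000 + 0.49428 + 0.051093 = 1.5454.

Z = 1.55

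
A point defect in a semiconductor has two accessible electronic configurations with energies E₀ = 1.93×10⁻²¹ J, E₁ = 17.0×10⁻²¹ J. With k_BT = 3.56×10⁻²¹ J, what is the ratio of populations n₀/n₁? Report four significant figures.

n₀/n₁ = exp[−(E₀−E₁)/kT] = exp(−(-15.07 ×10⁻²¹ J)/(3.56 ×10⁻²¹ J)) = exp(4.23315) = 68.93.

68.93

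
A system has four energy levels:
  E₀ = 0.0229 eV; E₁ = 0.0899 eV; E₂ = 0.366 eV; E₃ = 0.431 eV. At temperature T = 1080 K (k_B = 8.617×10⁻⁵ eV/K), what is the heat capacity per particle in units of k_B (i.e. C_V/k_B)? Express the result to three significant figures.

0.440

k_BT = 8.617×10⁻⁵ × 1080 K = 0.093064 eV.
Eᵢ/kT = 0.24607, 0.96600, 3.9328, 4.6312.
Z = Σ e^(−Eᵢ/kT) = e^(−0.24607) + e^(−0.96600) + e^(−3.9328) + e^(−4.6312) = 0.78187 + 0.38060 + 0.019589 + 0.0097431 = 1.1918.
⟨E⟩ = 0.053272 eV, ⟨E²⟩ = 0.0066454 eV².
C_V/k_B = (⟨E²⟩ − ⟨E⟩²)/(kT)² = (0.0066454 − 0.0028379)/0.0086609 = 0.440.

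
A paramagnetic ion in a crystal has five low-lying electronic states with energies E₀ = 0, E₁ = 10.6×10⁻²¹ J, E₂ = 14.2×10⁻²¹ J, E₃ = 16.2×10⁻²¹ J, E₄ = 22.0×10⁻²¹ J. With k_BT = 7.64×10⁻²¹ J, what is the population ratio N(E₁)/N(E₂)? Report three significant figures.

1.60

n₁/n₂ = exp[−(E₁−E₂)/kT] = exp(−(-3.6 ×10⁻²¹ J)/(7.64 ×10⁻²¹ J)) = exp(0.47120) = 1.60.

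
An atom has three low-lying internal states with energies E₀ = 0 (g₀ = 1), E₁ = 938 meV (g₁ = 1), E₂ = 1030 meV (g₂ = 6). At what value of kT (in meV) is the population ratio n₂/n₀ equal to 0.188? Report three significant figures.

297 meV

n₂/n₀ = (g₂/g₀) exp[−(E₂−E₀)/kT] = 0.188.
⇒ (E₂−E₀)/kT = ln((6/1)/0.188) = ln(31.915) = 3.4631.
kT = 1030 meV / 3.4631 = 297 meV.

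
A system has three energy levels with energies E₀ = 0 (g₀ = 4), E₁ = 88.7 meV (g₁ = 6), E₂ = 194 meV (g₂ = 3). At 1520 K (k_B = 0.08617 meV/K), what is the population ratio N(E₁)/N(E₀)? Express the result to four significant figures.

0.7620

k_BT = 0.08617 × 1520 K = 130.978 meV.
n₁/n₀ = (g₁/g₀) exp[−(E₁−E₀)/kT] = (6/4) × exp(−(88.7 meV)/(130.978 meV)) = (6/4) × exp(-0.677213) = 0.7620.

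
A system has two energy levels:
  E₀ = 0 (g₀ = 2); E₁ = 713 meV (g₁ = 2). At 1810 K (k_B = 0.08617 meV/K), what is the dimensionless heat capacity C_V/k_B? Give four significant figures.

k_BT = 0.08617 × 1810 K = 155.968 meV.
Eᵢ/kT = 0, 4.57145.
Z = Σ gᵢe^(−Eᵢ/kT) = 2·e^(−0) + 2·e^(−4.57145) = 2.00000 + 0.0206859 = 2.02069.
⟨E⟩ = 7.29902 meV, ⟨E²⟩ = 5204.20 meV².
C_V/k_B = (⟨E²⟩ − ⟨E⟩²)/(kT)² = (5204.20 − 53.2757)/24326.0 = 0.2117.

0.2117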